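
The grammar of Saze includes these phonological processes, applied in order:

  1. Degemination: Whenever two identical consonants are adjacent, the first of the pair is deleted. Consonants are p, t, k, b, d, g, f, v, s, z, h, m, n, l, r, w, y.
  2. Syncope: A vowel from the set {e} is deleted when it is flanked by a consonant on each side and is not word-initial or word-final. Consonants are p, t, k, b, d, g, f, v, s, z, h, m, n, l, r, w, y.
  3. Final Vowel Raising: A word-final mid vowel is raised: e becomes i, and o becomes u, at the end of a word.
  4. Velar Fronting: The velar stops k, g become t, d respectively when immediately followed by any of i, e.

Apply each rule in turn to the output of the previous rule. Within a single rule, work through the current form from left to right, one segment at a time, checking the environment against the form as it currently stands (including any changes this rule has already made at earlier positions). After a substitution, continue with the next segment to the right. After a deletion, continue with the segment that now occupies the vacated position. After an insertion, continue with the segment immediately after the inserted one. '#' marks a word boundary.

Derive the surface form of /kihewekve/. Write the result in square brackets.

[tihwkvi]

1 Degemination: no change — [kihewekve]
2 Syncope: [kihewekve] → [kihwkve]
3 Final Vowel Raising: [kihwkve] → [kihwkvi]
4 Velar Fronting: [kihwkvi] → [tihwkvi]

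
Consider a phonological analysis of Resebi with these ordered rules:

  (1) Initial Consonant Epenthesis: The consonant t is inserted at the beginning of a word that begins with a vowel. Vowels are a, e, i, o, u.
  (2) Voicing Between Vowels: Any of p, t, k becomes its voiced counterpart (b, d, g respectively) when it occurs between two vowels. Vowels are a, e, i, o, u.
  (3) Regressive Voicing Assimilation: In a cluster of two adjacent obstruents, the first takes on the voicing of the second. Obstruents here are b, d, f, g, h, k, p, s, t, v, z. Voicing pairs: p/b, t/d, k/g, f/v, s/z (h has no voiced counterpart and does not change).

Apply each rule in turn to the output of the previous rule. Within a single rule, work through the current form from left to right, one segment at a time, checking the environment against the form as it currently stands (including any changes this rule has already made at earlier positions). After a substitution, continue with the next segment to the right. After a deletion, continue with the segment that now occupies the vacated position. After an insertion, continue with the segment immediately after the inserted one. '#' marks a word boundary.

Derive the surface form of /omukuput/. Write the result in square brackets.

[tomugubut]

(1) Initial Consonant Epenthesis: [omukuput] → [tomukuput]
(2) Voicing Between Vowels: [tomukuput] → [tomugubut]
(3) Regressive Voicing Assimilation: no change — [tomugubut]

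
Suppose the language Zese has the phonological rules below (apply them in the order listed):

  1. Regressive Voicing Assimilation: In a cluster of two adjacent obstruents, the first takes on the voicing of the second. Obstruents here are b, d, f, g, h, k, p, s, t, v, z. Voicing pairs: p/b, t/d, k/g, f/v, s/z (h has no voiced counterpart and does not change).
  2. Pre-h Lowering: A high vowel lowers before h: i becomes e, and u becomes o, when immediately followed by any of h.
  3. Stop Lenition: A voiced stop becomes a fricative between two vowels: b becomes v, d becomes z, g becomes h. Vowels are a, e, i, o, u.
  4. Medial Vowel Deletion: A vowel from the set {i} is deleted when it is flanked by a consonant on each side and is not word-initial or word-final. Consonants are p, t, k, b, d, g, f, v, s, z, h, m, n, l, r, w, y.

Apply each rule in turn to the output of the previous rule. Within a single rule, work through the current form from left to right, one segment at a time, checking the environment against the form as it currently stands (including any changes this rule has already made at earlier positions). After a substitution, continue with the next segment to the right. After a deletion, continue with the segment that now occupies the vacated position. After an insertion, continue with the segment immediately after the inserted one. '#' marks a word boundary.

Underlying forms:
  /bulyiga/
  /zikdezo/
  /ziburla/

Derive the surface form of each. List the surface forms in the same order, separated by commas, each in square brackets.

[bulyha], [zgdezo], [zvurla]

/bulyiga/:
  1 Regressive Voicing Assimilation: no change — [bulyiga]
  2 Pre-h Lowering: no change — [bulyiga]
  3 Stop Lenition: [bulyiga] → [bulyiha]
  4 Medial Vowel Deletion: [bulyiha] → [bulyha]
/zikdezo/:
  1 Regressive Voicing Assimilation: [zikdezo] → [zigdezo]
  2 Pre-h Lowering: no change — [zigdezo]
  3 Stop Lenition: no change — [zigdezo]
  4 Medial Vowel Deletion: [zigdezo] → [zgdezo]
/ziburla/:
  1 Regressive Voicing Assimilation: no change — [ziburla]
  2 Pre-h Lowering: no change — [ziburla]
  3 Stop Lenition: [ziburla] → [zivurla]
  4 Medial Vowel Deletion: [zivurla] → [zvurla]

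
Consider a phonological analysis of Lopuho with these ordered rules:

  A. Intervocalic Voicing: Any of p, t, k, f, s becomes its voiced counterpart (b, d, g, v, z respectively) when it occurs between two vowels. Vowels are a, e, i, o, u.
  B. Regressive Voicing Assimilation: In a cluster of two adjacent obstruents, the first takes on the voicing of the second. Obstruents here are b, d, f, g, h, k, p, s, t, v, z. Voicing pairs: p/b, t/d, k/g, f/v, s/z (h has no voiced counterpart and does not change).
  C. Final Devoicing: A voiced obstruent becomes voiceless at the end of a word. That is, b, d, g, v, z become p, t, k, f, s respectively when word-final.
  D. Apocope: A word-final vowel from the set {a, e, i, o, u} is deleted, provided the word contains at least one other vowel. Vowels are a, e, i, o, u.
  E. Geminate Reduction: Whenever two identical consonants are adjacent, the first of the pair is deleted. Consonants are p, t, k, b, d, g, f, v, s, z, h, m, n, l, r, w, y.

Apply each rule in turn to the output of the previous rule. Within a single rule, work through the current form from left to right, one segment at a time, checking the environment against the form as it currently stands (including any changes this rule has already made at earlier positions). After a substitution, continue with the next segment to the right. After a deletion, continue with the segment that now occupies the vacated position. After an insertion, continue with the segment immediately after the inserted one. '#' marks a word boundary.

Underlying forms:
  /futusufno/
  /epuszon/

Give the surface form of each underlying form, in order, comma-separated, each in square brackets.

[fuduzufn], [ebuzon]

/futusufno/:
  A Intervocalic Voicing: [futusufno] → [fuduzufno]
  B Regressive Voicing Assimilation: no change — [fuduzufno]
  C Final Devoicing: no change — [fuduzufno]
  D Apocope: [fuduzufno] → [fuduzufn]
  E Geminate Reduction: no change — [fuduzufn]
/epuszon/:
  A Intervocalic Voicing: [epuszon] → [ebuszon]
  B Regressive Voicing Assimilation: [ebuszon] → [ebuzzon]
  C Final Devoicing: no change — [ebuzzon]
  D Apocope: no change — [ebuzzon]
  E Geminate Reduction: [ebuzzon] → [ebuzon]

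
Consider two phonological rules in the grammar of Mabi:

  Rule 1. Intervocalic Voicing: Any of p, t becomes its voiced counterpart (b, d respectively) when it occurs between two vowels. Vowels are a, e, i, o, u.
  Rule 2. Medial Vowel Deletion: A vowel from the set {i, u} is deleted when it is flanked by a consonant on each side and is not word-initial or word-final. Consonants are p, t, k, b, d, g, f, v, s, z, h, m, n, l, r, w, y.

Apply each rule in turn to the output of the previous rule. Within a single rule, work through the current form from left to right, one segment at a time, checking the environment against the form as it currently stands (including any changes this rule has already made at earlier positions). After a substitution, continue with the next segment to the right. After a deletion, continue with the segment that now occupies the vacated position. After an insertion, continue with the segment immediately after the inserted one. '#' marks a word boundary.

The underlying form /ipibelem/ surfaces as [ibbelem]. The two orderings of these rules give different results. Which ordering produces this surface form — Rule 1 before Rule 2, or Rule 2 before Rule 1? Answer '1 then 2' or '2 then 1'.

Order 1 then 2:
  1 Intervocalic Voicing: [ipibelem] → [ibibelem]
  2 Medial Vowel Deletion: [ibibelem] → [ibbelem]
  result: [ibbelem]
Order 2 then 1:
  2 Medial Vowel Deletion: [ipibelem] → [ipbelem]
  1 Intervocalic Voicing: no change — [ipbelem]
  result: [ipbelem]

1 then 2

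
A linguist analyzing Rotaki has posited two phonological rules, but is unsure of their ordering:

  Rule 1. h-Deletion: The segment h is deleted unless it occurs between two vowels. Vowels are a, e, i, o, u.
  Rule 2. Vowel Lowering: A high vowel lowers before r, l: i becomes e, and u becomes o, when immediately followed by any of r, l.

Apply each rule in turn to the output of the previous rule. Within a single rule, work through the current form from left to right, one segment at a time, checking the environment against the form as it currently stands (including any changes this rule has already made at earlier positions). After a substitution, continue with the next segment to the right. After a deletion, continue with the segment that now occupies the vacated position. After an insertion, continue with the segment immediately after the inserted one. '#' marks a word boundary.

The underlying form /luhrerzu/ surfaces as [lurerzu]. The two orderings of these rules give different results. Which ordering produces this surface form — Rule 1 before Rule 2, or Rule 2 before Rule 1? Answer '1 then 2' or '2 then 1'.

2 then 1

Order 1 then 2:
  1 h-Deletion: [luhrerzu] → [lurerzu]
  2 Vowel Lowering: [lurerzu] → [lorerzu]
  result: [lorerzu]
Order 2 then 1:
  2 Vowel Lowering: no change — [luhrerzu]
  1 h-Deletion: [luhrerzu] → [lurerzu]
  result: [lurerzu]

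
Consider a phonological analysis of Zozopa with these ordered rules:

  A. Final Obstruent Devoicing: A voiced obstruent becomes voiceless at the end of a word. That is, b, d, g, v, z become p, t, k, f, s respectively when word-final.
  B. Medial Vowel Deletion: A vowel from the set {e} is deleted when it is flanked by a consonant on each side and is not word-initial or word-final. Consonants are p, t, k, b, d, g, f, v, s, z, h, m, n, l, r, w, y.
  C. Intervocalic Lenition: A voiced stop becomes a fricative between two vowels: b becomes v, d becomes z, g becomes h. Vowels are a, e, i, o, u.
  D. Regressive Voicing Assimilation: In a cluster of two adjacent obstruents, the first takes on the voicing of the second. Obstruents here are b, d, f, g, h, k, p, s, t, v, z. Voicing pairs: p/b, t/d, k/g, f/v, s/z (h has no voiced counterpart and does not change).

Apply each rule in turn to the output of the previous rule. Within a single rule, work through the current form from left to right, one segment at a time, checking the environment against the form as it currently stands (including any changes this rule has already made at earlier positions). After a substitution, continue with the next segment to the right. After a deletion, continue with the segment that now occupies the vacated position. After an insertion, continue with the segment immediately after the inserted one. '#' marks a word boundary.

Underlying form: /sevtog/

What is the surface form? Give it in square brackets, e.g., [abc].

A Final Obstruent Devoicing: [sevtog] → [sevtok]
B Medial Vowel Deletion: [sevtok] → [svtok]
C Intervocalic Lenition: no change — [svtok]
D Regressive Voicing Assimilation: [svtok] → [zftok]

[zftok]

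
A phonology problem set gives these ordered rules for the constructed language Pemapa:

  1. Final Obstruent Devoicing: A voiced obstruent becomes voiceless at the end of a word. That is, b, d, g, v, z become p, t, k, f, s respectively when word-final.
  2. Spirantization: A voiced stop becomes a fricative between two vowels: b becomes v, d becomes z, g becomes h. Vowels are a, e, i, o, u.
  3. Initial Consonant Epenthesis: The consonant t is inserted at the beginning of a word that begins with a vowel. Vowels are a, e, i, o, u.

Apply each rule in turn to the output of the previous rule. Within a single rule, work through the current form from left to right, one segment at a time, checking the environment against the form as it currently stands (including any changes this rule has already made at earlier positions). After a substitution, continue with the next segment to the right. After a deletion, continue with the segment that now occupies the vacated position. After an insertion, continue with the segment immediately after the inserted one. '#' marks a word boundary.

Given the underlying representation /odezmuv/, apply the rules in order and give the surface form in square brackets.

1 Final Obstruent Devoicing: [odezmuv] → [odezmuf]
2 Spirantization: [odezmuf] → [ozezmuf]
3 Initial Consonant Epenthesis: [ozezmuf] → [tozezmuf]

[tozezmuf]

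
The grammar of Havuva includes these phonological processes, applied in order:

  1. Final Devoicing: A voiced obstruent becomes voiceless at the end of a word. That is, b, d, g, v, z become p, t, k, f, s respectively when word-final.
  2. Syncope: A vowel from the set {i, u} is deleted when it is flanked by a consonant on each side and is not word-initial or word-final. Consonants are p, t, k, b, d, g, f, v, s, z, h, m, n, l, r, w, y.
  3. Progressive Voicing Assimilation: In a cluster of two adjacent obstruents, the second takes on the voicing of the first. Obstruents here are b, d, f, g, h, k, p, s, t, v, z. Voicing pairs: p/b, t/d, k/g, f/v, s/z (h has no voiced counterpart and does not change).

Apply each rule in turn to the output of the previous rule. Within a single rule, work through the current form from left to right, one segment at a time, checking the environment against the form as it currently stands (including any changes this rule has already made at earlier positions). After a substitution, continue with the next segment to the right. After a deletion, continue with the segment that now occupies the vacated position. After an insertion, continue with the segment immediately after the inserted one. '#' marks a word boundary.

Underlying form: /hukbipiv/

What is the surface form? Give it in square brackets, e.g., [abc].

1 Final Devoicing: [hukbipiv] → [hukbipif]
2 Syncope: [hukbipif] → [hkbpf]
3 Progressive Voicing Assimilation: [hkbpf] → [hkppf]

[hkppf]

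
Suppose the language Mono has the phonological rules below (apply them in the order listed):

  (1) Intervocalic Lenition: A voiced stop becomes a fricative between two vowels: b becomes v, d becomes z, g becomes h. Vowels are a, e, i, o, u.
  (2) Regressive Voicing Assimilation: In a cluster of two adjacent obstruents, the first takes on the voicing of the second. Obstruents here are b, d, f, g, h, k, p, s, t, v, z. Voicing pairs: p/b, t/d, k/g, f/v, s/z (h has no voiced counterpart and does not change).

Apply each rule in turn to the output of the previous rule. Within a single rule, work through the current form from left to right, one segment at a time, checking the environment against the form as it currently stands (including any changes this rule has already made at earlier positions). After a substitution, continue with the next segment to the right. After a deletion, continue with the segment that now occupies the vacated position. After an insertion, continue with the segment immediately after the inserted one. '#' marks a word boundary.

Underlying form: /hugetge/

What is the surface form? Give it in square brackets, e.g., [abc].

[huhedge]

(1) Intervocalic Lenition: [hugetge] → [huhetge]
(2) Regressive Voicing Assimilation: [huhetge] → [huhedge]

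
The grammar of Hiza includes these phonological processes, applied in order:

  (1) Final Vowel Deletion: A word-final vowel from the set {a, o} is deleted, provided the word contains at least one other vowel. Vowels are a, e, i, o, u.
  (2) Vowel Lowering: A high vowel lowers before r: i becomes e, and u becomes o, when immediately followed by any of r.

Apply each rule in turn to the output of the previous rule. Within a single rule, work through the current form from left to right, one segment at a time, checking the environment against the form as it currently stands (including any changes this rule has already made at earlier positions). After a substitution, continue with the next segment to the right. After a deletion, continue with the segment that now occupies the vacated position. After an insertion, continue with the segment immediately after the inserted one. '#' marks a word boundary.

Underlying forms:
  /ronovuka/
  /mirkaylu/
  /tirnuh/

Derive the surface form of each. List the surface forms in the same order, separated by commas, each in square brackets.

[ronovuk], [merkaylu], [ternuh]

/ronovuka/:
  (1) Final Vowel Deletion: [ronovuka] → [ronovuk]
  (2) Vowel Lowering: no change — [ronovuk]
/mirkaylu/:
  (1) Final Vowel Deletion: no change — [mirkaylu]
  (2) Vowel Lowering: [mirkaylu] → [merkaylu]
/tirnuh/:
  (1) Final Vowel Deletion: no change — [tirnuh]
  (2) Vowel Lowering: [tirnuh] → [ternuh]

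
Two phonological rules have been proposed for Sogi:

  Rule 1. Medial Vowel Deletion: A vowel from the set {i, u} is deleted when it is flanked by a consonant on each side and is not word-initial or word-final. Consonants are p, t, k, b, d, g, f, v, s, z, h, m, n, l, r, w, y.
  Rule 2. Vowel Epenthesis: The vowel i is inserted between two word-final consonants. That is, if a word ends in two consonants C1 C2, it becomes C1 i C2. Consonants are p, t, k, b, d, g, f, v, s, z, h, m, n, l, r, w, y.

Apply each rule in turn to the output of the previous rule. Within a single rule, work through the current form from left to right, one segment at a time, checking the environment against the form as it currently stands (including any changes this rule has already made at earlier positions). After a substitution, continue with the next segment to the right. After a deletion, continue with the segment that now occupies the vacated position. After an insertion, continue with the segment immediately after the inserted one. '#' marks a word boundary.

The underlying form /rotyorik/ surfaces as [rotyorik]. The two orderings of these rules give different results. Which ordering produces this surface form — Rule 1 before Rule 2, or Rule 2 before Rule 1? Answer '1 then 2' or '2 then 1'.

Order 1 then 2:
  1 Medial Vowel Deletion: [rotyorik] → [rotyork]
  2 Vowel Epenthesis: [rotyork] → [rotyorik]
  result: [rotyorik]
Order 2 then 1:
  2 Vowel Epenthesis: no change — [rotyorik]
  1 Medial Vowel Deletion: [rotyorik] → [rotyork]
  result: [rotyork]

1 then 2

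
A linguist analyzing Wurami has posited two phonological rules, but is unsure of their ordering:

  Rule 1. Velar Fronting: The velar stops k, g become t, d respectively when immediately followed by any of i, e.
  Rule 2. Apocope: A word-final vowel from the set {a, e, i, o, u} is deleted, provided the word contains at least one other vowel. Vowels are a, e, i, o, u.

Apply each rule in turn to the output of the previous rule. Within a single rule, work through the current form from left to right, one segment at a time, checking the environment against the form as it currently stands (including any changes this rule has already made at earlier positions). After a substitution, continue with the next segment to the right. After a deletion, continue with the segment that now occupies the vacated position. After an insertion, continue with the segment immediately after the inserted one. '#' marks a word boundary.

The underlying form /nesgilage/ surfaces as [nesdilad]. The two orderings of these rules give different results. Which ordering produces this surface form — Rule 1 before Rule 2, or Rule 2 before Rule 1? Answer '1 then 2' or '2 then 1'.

1 then 2

Order 1 then 2:
  1 Velar Fronting: [nesgilage] → [nesdilade]
  2 Apocope: [nesdilade] → [nesdilad]
  result: [nesdilad]
Order 2 then 1:
  2 Apocope: [nesgilage] → [nesgilag]
  1 Velar Fronting: [nesgilag] → [nesdilag]
  result: [nesdilag]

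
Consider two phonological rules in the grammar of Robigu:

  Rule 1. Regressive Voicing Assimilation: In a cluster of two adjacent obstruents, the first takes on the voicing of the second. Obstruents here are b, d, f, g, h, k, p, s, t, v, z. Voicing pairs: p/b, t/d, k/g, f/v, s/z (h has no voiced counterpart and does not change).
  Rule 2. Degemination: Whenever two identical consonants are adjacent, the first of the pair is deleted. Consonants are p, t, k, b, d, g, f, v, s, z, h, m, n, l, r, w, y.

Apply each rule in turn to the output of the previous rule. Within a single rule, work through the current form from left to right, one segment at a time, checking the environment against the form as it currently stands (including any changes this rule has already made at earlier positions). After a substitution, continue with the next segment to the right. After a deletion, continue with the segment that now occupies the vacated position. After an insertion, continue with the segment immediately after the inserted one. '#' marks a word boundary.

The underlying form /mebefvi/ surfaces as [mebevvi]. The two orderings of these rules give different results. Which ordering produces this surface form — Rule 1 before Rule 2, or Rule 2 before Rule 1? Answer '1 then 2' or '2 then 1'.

Order 1 then 2:
  1 Regressive Voicing Assimilation: [mebefvi] → [mebevvi]
  2 Degemination: [mebevvi] → [mebevi]
  result: [mebevi]
Order 2 then 1:
  2 Degemination: no change — [mebefvi]
  1 Regressive Voicing Assimilation: [mebefvi] → [mebevvi]
  result: [mebevvi]

2 then 1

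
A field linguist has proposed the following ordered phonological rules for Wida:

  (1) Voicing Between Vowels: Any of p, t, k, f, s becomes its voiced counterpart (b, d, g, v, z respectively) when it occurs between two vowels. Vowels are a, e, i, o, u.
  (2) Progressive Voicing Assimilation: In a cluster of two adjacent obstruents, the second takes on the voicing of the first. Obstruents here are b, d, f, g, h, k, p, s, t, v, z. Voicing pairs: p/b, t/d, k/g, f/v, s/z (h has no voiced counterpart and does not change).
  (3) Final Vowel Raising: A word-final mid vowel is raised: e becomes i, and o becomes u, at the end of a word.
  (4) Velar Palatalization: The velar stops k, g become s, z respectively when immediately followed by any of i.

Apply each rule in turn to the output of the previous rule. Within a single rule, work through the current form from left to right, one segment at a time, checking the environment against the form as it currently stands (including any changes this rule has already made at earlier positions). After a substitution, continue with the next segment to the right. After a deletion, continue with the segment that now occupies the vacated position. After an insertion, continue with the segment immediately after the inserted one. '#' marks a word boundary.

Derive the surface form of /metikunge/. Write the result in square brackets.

(1) Voicing Between Vowels: [metikunge] → [medigunge]
(2) Progressive Voicing Assimilation: no change — [medigunge]
(3) Final Vowel Raising: [medigunge] → [medigungi]
(4) Velar Palatalization: [medigungi] → [medigunzi]

[medigunzi]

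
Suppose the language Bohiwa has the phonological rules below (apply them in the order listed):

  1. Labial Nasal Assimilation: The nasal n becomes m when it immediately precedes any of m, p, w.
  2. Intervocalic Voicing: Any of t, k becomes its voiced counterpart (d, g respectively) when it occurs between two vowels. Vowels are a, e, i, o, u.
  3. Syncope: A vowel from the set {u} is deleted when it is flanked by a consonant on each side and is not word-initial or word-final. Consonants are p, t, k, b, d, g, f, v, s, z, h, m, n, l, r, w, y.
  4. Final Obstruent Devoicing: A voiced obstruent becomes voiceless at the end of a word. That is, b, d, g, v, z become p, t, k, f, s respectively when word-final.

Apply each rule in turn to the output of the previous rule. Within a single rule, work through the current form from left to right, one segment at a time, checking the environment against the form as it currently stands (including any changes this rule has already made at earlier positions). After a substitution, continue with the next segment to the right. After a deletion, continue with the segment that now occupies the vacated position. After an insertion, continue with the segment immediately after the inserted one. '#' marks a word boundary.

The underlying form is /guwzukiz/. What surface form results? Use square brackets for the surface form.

1 Labial Nasal Assimilation: no change — [guwzukiz]
2 Intervocalic Voicing: [guwzukiz] → [guwzugiz]
3 Syncope: [guwzugiz] → [gwzgiz]
4 Final Obstruent Devoicing: [gwzgiz] → [gwzgis]

[gwzgis]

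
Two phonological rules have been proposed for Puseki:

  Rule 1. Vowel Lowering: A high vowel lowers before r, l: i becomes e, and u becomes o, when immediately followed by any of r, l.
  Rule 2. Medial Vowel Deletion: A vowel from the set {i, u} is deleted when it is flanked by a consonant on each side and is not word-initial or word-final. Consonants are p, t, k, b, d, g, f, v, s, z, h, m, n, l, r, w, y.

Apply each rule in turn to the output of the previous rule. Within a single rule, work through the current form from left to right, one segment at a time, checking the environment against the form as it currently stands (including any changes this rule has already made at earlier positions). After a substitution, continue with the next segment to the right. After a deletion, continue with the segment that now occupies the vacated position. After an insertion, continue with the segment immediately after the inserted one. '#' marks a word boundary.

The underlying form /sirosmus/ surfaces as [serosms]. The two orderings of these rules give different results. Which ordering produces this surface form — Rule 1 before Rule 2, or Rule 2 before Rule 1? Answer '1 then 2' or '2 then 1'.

1 then 2

Order 1 then 2:
  1 Vowel Lowering: [sirosmus] → [serosmus]
  2 Medial Vowel Deletion: [serosmus] → [serosms]
  result: [serosms]
Order 2 then 1:
  2 Medial Vowel Deletion: [sirosmus] → [srosms]
  1 Vowel Lowering: no change — [srosms]
  result: [srosms]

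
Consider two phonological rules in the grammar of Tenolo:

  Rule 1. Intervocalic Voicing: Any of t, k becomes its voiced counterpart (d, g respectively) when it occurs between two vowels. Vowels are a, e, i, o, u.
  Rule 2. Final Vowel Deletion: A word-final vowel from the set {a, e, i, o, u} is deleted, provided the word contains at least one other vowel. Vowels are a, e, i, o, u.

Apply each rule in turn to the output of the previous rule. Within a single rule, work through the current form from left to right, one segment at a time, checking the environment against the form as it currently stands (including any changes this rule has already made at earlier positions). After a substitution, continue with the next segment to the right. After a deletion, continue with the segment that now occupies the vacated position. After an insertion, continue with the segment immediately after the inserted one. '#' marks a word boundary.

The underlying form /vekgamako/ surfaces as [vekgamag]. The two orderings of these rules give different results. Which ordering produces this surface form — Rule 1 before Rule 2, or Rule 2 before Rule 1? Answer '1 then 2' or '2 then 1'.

1 then 2

Order 1 then 2:
  1 Intervocalic Voicing: [vekgamako] → [vekgamago]
  2 Final Vowel Deletion: [vekgamago] → [vekgamag]
  result: [vekgamag]
Order 2 then 1:
  2 Final Vowel Deletion: [vekgamako] → [vekgamak]
  1 Intervocalic Voicing: no change — [vekgamak]
  result: [vekgamak]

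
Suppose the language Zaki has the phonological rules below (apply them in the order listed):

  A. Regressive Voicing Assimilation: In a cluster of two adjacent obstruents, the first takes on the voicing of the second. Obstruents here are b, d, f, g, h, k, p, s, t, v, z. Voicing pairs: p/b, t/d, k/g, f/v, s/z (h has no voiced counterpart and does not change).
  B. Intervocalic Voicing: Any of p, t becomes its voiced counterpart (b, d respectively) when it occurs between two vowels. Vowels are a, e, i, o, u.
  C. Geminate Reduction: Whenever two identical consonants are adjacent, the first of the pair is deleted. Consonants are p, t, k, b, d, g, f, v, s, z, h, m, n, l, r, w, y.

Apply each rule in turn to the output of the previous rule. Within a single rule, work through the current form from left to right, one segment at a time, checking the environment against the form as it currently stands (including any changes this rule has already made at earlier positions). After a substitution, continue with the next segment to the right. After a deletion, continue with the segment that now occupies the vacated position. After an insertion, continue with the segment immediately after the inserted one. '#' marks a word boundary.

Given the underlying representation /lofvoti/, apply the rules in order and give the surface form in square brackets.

[lovodi]

A Regressive Voicing Assimilation: [lofvoti] → [lovvoti]
B Intervocalic Voicing: [lovvoti] → [lovvodi]
C Geminate Reduction: [lovvodi] → [lovodi]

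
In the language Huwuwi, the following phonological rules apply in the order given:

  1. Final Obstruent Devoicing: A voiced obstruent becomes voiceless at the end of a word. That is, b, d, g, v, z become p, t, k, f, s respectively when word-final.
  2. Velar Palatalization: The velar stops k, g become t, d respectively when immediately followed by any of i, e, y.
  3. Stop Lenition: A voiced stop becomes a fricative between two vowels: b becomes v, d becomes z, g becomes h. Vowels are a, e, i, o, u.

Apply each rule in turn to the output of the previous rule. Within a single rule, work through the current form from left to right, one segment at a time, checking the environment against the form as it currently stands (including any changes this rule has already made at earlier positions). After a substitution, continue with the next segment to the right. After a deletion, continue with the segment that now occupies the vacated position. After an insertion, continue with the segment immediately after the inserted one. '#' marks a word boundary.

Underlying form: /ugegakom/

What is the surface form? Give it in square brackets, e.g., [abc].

[uzehakom]

1 Final Obstruent Devoicing: no change — [ugegakom]
2 Velar Palatalization: [ugegakom] → [udegakom]
3 Stop Lenition: [udegakom] → [uzehakom]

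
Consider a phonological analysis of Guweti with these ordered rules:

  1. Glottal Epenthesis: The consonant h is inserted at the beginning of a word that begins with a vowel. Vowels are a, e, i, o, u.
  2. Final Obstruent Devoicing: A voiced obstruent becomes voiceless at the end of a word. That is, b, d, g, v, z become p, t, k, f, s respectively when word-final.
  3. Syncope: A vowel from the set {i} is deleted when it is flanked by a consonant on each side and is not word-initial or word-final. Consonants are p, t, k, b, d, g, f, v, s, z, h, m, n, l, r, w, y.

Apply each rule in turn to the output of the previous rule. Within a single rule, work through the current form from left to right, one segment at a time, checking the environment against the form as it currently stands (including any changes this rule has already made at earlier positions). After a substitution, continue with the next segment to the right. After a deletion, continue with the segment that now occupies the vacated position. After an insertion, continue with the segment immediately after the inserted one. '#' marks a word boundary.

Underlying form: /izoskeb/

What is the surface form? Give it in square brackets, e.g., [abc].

1 Glottal Epenthesis: [izoskeb] → [hizoskeb]
2 Final Obstruent Devoicing: [hizoskeb] → [hizoskep]
3 Syncope: [hizoskep] → [hzoskep]

[hzoskep]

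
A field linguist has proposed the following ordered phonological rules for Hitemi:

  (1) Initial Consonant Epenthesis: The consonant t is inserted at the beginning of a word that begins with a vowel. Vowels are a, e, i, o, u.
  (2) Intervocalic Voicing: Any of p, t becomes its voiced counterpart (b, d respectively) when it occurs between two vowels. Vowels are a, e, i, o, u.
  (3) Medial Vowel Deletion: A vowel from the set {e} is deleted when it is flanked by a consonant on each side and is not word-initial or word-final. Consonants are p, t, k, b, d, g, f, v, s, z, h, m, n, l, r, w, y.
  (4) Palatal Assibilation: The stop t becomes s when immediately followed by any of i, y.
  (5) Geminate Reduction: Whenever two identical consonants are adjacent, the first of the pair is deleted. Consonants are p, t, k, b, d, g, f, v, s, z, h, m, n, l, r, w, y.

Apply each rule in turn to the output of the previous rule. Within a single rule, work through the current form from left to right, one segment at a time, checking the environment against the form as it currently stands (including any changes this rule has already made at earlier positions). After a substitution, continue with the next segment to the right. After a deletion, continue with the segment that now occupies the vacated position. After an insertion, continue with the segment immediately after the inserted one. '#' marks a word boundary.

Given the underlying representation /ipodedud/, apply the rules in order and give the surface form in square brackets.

[sibodud]

(1) Initial Consonant Epenthesis: [ipodedud] → [tipodedud]
(2) Intervocalic Voicing: [tipodedud] → [tibodedud]
(3) Medial Vowel Deletion: [tibodedud] → [tiboddud]
(4) Palatal Assibilation: [tiboddud] → [siboddud]
(5) Geminate Reduction: [siboddud] → [sibodud]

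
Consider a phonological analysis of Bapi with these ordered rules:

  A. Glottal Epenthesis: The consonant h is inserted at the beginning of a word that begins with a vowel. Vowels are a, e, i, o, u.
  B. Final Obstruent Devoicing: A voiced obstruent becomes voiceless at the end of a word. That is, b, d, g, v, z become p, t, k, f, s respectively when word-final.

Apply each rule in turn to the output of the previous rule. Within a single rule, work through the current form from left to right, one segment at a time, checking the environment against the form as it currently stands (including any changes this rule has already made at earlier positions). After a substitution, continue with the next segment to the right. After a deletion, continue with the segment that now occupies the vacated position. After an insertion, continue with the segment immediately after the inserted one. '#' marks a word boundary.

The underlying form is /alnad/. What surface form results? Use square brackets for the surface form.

A Glottal Epenthesis: [alnad] → [halnad]
B Final Obstruent Devoicing: [halnad] → [halnat]

[halnat]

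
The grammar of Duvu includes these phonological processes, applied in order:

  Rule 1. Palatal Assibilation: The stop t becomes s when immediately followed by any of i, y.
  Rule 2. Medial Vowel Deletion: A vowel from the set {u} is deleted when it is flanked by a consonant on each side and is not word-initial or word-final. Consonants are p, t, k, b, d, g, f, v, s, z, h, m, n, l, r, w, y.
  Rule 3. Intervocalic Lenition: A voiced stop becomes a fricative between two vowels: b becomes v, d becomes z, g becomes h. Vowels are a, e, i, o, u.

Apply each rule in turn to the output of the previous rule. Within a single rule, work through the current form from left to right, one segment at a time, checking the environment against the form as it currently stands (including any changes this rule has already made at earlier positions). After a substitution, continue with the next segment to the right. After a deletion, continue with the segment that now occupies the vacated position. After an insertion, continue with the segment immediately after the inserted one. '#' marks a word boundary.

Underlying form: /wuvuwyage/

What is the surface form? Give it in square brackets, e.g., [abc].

Rule 1 Palatal Assibilation: no change — [wuvuwyage]
Rule 2 Medial Vowel Deletion: [wuvuwyage] → [wvwyage]
Rule 3 Intervocalic Lenition: [wvwyage] → [wvwyahe]

[wvwyahe]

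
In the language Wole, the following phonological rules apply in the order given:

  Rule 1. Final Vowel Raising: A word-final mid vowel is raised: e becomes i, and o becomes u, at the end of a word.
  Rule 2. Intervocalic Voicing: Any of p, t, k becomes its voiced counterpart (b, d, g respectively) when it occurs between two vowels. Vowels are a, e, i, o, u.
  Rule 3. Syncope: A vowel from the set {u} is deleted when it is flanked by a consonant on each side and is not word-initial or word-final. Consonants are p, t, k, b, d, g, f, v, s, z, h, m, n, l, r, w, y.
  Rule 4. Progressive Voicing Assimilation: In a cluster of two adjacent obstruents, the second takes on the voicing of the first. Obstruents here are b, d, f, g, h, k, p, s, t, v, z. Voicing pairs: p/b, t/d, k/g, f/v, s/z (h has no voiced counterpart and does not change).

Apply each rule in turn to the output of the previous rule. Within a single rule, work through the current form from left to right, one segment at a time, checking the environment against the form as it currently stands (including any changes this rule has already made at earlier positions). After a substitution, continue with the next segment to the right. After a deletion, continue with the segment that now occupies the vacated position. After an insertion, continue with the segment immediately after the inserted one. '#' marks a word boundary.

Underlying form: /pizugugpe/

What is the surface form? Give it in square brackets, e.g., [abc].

[pizggbi]

Rule 1 Final Vowel Raising: [pizugugpe] → [pizugugpi]
Rule 2 Intervocalic Voicing: no change — [pizugugpi]
Rule 3 Syncope: [pizugugpi] → [pizggpi]
Rule 4 Progressive Voicing Assimilation: [pizggpi] → [pizggbi]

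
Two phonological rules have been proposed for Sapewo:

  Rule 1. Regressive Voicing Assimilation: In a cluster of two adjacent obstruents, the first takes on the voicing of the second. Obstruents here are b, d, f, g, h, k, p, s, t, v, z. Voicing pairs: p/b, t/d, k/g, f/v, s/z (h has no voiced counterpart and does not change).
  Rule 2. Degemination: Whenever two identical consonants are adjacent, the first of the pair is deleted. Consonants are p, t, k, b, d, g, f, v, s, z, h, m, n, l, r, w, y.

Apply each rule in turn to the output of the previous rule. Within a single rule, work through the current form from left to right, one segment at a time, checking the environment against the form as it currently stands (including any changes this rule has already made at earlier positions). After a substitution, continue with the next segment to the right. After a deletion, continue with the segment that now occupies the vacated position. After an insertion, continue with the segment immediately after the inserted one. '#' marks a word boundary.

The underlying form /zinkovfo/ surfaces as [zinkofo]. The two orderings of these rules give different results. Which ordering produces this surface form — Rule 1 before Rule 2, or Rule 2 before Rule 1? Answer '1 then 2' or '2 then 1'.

Order 1 then 2:
  1 Regressive Voicing Assimilation: [zinkovfo] → [zinkoffo]
  2 Degemination: [zinkoffo] → [zinkofo]
  result: [zinkofo]
Order 2 then 1:
  2 Degemination: no change — [zinkovfo]
  1 Regressive Voicing Assimilation: [zinkovfo] → [zinkoffo]
  result: [zinkoffo]

1 then 2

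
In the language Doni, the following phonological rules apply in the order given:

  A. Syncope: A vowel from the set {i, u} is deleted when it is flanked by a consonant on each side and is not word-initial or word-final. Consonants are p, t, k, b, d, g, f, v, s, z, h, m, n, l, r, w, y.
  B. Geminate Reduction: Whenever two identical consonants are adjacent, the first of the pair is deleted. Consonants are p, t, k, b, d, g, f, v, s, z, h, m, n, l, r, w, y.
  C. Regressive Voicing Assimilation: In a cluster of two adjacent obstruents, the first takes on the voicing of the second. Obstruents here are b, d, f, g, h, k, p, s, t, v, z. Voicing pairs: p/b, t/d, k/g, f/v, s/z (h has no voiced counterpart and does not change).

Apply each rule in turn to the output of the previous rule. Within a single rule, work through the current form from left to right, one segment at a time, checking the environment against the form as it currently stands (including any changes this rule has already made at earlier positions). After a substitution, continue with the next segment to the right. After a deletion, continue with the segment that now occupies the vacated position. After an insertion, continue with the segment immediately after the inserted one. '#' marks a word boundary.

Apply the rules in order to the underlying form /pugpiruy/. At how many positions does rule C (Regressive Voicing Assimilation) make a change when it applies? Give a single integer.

2

A Syncope: [pugpiruy] → [pgpry]
B Geminate Reduction: no change — [pgpry]
C Regressive Voicing Assimilation: [pgpry] → [bkpry]
Rule C changed 2 position(s).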